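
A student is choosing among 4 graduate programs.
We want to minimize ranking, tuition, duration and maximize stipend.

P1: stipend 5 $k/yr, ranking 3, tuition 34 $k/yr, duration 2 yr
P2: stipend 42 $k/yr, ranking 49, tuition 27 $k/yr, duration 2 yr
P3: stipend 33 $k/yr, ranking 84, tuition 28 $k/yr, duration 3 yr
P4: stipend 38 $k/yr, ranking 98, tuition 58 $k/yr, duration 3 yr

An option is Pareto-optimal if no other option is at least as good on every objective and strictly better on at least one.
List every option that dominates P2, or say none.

none

P1: worse on stipend (5 vs 42).
P3: worse on stipend (33 vs 42).
P4: worse on stipend (38 vs 42).
No option dominates P2.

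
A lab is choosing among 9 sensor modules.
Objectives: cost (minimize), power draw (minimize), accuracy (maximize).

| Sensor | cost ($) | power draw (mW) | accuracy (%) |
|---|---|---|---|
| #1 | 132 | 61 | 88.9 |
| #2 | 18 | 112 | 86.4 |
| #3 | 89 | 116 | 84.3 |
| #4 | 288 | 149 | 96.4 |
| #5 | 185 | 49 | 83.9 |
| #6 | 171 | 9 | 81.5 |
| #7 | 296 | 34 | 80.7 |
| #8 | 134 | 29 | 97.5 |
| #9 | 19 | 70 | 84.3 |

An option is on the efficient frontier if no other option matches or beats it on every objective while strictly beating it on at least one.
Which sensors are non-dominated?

#1, #2, #6, #8, #9

#1: not dominated.
#2: not dominated (best cost).
#3: dominated by #2 (cost 18≤89, power draw 112≤116, accuracy 86.4≥84.3).
#4: dominated by #8 (cost 134≤288, power draw 29≤149, accuracy 97.5≥96.4).
#5: dominated by #8 (cost 134≤185, power draw 29≤49, accuracy 97.5≥83.9).
#6: not dominated (best power draw).
#7: dominated by #6 (cost 171≤296, power draw 9≤34, accuracy 81.5≥80.7).
#8: not dominated (best accuracy).
#9: not dominated.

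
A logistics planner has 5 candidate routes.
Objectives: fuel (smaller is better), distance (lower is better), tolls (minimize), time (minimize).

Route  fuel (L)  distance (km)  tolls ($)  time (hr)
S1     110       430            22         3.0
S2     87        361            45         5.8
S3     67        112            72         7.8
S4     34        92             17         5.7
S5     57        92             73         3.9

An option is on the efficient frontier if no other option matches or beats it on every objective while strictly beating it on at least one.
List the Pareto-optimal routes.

S1, S4, S5

S1: not dominated (best time).
S2: dominated by S4 (fuel 34≤87, distance 92≤361, tolls 17≤45, time 5.7≤5.8).
S3: dominated by S4 (fuel 34≤67, distance 92≤112, tolls 17≤72, time 5.7≤7.8).
S4: not dominated (best fuel).
S5: not dominated.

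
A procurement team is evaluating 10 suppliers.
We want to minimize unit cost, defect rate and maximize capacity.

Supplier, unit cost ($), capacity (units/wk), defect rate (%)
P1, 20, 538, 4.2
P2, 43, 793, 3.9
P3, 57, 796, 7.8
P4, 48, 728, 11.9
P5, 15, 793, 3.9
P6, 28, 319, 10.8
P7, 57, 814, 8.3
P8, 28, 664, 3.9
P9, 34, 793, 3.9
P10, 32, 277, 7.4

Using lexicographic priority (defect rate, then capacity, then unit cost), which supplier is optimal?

First minimize defect rate: best is 3.9, kept {P2, P5, P8, P9}.
Then maximize capacity: best is 793, kept {P2, P5, P9}.
Then minimize unit cost: best is 15, kept {P5}.

P5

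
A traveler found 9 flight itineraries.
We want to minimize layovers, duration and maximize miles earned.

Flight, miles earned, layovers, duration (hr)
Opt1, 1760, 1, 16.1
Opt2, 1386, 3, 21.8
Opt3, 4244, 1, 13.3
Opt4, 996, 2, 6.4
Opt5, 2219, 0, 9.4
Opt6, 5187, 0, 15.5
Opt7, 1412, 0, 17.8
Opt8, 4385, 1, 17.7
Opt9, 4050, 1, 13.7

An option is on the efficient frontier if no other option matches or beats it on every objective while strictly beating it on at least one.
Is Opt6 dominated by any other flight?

Opt1: worse on miles earned (1760 vs 5187).
Opt2: worse on miles earned (1386 vs 5187).
Opt3: worse on miles earned (4244 vs 5187).
Opt4: worse on miles earned (996 vs 5187).
Opt5: worse on miles earned (2219 vs 5187).
Opt7: worse on miles earned (1412 vs 5187).
Opt8: worse on miles earned (4385 vs 5187).
Opt9: worse on miles earned (4050 vs 5187).
No option is at least as good as Opt6 on every objective and strictly better on one.

No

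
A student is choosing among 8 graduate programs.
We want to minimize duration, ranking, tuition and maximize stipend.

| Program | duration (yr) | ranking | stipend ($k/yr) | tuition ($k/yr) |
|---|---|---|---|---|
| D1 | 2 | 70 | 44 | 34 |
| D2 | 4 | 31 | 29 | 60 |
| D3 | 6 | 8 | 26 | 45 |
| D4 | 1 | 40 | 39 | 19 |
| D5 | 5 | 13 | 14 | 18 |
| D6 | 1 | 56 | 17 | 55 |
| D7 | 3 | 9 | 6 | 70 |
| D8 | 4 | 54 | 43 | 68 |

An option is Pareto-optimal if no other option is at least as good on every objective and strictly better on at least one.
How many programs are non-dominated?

D1: not dominated (best stipend).
D2: not dominated.
D3: not dominated (best ranking).
D4: not dominated.
D5: not dominated (best tuition).
D6: dominated by D4 (duration 1≤1, ranking 40≤56, stipend 39≥17, tuition 19≤55).
D7: not dominated.
D8: not dominated.
Pareto-optimal: D1, D2, D3, D4, D5, D7, D8 → 7.

7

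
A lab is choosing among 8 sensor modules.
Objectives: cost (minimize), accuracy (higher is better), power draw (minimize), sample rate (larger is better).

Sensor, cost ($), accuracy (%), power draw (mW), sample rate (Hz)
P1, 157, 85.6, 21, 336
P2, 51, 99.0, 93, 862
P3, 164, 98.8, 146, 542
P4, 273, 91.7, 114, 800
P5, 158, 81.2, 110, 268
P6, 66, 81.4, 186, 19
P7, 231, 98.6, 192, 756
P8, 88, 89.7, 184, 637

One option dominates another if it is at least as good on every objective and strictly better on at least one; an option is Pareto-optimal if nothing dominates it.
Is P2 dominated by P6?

P6 vs P2: P6 is worse on cost (66 vs 51), so it does not dominate P2.

No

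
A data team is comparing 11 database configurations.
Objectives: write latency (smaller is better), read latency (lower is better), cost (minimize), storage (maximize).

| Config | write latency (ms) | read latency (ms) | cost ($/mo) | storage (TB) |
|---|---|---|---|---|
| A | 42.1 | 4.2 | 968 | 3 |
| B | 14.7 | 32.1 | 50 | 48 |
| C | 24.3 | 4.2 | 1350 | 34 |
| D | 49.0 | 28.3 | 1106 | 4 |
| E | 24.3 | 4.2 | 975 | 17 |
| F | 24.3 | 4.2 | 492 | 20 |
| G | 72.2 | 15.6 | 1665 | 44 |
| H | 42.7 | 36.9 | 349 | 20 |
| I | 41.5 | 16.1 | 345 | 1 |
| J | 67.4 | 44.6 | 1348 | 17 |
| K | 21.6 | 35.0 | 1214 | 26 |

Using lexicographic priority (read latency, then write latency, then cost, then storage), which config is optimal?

First minimize read latency: best is 4.2, kept {A, C, E, F}.
Then minimize write latency: best is 24.3, kept {C, E, F}.
Then minimize cost: best is 492, kept {F}.

F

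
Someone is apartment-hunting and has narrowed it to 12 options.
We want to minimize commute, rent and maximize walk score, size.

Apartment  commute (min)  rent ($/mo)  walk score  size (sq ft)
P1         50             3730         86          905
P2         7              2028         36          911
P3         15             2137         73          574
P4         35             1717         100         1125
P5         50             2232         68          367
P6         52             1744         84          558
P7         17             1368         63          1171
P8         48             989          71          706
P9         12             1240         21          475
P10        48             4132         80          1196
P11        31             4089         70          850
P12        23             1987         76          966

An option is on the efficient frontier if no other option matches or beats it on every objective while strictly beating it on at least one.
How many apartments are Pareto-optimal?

P1: dominated by P4 (commute 35≤50, rent 1717≤3730, walk score 100≥86, size 1125≥905).
P2: not dominated (best commute).
P3: not dominated.
P4: not dominated (best walk score).
P5: dominated by P3 (commute 15≤50, rent 2137≤2232, walk score 73≥68, size 574≥367).
P6: dominated by P4 (commute 35≤52, rent 1717≤1744, walk score 100≥84, size 1125≥558).
P7: not dominated.
P8: not dominated (best rent).
P9: not dominated.
P10: not dominated (best size).
P11: dominated by P12 (commute 23≤31, rent 1987≤4089, walk score 76≥70, size 966≥850).
P12: not dominated.
Pareto-optimal: P2, P3, P4, P7, P8, P9, P10, P12 → 8.

8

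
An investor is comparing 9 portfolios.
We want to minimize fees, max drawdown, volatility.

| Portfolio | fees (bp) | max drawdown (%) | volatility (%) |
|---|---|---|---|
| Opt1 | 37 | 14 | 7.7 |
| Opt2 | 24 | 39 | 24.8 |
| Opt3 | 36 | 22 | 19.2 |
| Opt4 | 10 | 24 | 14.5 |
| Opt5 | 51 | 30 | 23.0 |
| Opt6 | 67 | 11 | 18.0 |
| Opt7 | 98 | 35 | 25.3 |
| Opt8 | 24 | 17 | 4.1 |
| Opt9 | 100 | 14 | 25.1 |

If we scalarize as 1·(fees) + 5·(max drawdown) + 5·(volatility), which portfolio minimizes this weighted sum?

Opt8

Opt1: 1·37 + 5·14 + 5·7.7 = 145.5
Opt2: 1·24 + 5·39 + 5·24.8 = 343.0
Opt3: 1·36 + 5·22 + 5·19.2 = 242.0
Opt4: 1·10 + 5·24 + 5·14.5 = 202.5
Opt5: 1·51 + 5·30 + 5·23.0 = 316.0
Opt6: 1·67 + 5·11 + 5·18.0 = 212.0
Opt7: 1·98 + 5·35 + 5·25.3 = 399.5
Opt8: 1·24 + 5·17 + 5·4.1 = 129.5
Opt9: 1·100 + 5·14 + 5·25.1 = 295.5
Lowest: Opt8 at 129.5.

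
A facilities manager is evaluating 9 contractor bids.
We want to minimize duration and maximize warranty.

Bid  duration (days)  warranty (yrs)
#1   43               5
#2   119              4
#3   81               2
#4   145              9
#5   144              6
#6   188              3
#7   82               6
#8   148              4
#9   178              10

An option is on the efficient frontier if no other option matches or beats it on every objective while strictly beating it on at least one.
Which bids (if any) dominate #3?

#1

#1: duration 43≤81, warranty 5≥2 — dominates #3.
Others (#2, #4, #5, #6, #7, #8, #9) are each worse than #3 on at least one objective.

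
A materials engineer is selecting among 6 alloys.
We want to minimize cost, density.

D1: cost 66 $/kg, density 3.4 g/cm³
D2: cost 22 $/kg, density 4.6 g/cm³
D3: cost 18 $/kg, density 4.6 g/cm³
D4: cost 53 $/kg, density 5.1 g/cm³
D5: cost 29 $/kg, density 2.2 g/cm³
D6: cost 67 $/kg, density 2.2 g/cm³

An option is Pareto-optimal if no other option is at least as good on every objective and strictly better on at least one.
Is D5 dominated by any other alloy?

No

D1: worse on cost (66 vs 29).
D2: worse on density (4.6 vs 2.2).
D3: worse on density (4.6 vs 2.2).
D4: worse on cost (53 vs 29).
D6: worse on cost (67 vs 29).
No option is at least as good as D5 on every objective and strictly better on one.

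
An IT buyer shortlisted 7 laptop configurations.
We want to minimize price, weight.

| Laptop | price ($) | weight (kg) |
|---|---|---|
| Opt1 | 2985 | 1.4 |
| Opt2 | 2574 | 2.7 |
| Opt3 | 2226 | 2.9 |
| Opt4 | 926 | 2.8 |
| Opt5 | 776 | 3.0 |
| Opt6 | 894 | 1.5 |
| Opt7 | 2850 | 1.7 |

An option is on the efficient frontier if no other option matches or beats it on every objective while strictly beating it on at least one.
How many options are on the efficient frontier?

Opt1: not dominated (best weight).
Opt2: dominated by Opt6 (price 894≤2574, weight 1.5≤2.7).
Opt3: dominated by Opt4 (price 926≤2226, weight 2.8≤2.9).
Opt4: dominated by Opt6 (price 894≤926, weight 1.5≤2.8).
Opt5: not dominated (best price).
Opt6: not dominated.
Opt7: dominated by Opt6 (price 894≤2850, weight 1.5≤1.7).
Pareto-optimal: Opt1, Opt5, Opt6 → 3.

3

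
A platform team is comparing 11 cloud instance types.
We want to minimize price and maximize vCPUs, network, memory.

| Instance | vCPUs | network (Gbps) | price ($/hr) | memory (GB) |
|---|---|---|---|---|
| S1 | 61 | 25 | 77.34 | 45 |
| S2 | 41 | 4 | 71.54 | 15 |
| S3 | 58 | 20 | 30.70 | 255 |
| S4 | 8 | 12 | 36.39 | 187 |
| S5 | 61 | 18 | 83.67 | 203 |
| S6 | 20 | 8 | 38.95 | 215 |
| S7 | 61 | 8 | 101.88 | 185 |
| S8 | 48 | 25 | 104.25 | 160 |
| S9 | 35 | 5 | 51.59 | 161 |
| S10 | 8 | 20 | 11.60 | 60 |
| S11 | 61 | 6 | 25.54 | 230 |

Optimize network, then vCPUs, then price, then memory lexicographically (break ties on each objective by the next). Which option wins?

First maximize network: best is 25, kept {S1, S8}.
Then maximize vCPUs: best is 61, kept {S1}.

S1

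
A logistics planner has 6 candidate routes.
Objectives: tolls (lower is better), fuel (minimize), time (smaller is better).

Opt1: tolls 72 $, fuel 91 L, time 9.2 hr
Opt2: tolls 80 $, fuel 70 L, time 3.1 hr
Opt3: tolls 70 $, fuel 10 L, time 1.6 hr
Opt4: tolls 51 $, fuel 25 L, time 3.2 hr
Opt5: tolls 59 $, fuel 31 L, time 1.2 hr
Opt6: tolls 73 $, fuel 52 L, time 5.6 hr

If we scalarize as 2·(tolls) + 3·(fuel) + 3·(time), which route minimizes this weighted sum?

Opt1: 2·72 + 3·91 + 3·9.2 = 444.6
Opt2: 2·80 + 3·70 + 3·3.1 = 379.3
Opt3: 2·70 + 3·10 + 3·1.6 = 174.8
Opt4: 2·51 + 3·25 + 3·3.2 = 186.6
Opt5: 2·59 + 3·31 + 3·1.2 = 214.6
Opt6: 2·73 + 3·52 + 3·5.6 = 318.8
Lowest: Opt3 at 174.8.

Opt3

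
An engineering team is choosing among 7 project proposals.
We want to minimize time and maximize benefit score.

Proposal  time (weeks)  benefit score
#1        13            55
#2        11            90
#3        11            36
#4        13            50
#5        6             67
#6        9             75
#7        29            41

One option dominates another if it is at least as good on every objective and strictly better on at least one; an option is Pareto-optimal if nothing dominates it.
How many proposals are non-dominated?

3

#1: dominated by #2 (time 11≤13, benefit score 90≥55).
#2: not dominated (best benefit score).
#3: dominated by #2 (time 11≤11, benefit score 90≥36).
#4: dominated by #1 (time 13≤13, benefit score 55≥50).
#5: not dominated (best time).
#6: not dominated.
#7: dominated by #1 (time 13≤29, benefit score 55≥41).
Pareto-optimal: #2, #5, #6 → 3.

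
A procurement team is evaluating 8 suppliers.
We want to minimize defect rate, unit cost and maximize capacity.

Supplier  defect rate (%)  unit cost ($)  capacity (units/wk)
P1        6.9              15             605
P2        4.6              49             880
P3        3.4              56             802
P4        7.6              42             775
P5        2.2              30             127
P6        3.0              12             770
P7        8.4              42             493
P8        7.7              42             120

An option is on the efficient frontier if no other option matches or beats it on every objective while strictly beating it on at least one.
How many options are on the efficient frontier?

5

P1: dominated by P6 (defect rate 3.0≤6.9, unit cost 12≤15, capacity 770≥605).
P2: not dominated (best capacity).
P3: not dominated.
P4: not dominated.
P5: not dominated (best defect rate).
P6: not dominated (best unit cost).
P7: dominated by P1 (defect rate 6.9≤8.4, unit cost 15≤42, capacity 605≥493).
P8: dominated by P1 (defect rate 6.9≤7.7, unit cost 15≤42, capacity 605≥120).
Pareto-optimal: P2, P3, P4, P5, P6 → 5.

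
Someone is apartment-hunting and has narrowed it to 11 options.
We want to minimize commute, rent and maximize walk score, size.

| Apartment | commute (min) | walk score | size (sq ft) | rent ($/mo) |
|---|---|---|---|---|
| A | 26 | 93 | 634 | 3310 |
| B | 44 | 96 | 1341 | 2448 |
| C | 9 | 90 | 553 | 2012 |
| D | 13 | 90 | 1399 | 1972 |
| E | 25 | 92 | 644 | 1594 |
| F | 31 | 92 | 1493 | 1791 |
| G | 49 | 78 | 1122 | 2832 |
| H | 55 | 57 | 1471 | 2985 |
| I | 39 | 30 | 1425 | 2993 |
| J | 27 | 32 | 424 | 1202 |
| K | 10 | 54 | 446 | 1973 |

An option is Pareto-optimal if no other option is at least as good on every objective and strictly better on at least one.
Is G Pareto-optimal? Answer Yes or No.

No

B vs G: commute 44≤49, walk score 96≥78, size 1341≥1122, rent 2448≤2832 — B is at least as good on every objective and strictly better on at least one, so B dominates G.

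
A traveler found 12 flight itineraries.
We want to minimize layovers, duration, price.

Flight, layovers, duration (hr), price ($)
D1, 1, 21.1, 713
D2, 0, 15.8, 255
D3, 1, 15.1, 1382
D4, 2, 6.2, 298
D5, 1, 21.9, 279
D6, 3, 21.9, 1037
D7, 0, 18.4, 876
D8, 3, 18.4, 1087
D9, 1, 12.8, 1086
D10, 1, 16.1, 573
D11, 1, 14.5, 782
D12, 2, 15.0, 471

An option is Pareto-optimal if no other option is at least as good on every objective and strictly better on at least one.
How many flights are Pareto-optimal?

D1: dominated by D2 (layovers 0≤1, duration 15.8≤21.1, price 255≤713).
D2: not dominated (best price).
D3: dominated by D9 (layovers 1≤1, duration 12.8≤15.1, price 1086≤1382).
D4: not dominated (best duration).
D5: dominated by D2 (layovers 0≤1, duration 15.8≤21.9, price 255≤279).
D6: dominated by D1 (layovers 1≤3, duration 21.1≤21.9, price 713≤1037).
D7: dominated by D2 (layovers 0≤0, duration 15.8≤18.4, price 255≤876).
D8: dominated by D2 (layovers 0≤3, duration 15.8≤18.4, price 255≤1087).
D9: not dominated.
D10: dominated by D2 (layovers 0≤1, duration 15.8≤16.1, price 255≤573).
D11: not dominated.
D12: dominated by D4 (layovers 2≤2, duration 6.2≤15.0, price 298≤471).
Pareto-optimal: D2, D4, D9, D11 → 4.

4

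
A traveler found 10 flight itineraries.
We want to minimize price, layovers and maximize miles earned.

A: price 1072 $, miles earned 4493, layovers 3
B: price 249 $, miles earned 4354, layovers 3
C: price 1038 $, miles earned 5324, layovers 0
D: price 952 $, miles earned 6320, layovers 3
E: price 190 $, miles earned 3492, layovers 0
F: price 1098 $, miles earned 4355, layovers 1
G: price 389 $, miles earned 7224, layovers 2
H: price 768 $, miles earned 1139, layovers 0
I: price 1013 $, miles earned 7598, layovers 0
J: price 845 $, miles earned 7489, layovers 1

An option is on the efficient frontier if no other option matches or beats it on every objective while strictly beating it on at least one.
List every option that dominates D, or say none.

G: price 389≤952, miles earned 7224≥6320, layovers 2≤3 — dominates D.
J: price 845≤952, miles earned 7489≥6320, layovers 1≤3 — dominates D.
Others (A, B, C, E, F, H, I) are each worse than D on at least one objective.

G, J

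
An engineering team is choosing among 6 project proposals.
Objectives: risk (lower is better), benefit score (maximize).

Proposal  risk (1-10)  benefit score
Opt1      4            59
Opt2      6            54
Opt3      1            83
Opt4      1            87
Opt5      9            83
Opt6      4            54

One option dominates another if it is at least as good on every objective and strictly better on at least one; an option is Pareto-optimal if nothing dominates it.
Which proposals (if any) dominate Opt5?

Opt3: risk 1≤9, benefit score 83≥83 — dominates Opt5.
Opt4: risk 1≤9, benefit score 87≥83 — dominates Opt5.
Others (Opt1, Opt2, Opt6) are each worse than Opt5 on at least one objective.

Opt3, Opt4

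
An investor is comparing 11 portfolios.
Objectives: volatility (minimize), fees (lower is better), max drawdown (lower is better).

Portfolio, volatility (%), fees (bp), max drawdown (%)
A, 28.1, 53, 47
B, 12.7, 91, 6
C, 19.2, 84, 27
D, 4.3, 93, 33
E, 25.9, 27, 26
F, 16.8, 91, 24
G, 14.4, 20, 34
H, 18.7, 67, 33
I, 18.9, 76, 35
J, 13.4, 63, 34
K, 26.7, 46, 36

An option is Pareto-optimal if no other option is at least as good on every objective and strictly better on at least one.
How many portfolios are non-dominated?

7

A: dominated by E (volatility 25.9≤28.1, fees 27≤53, max drawdown 26≤47).
B: not dominated (best max drawdown).
C: not dominated.
D: not dominated (best volatility).
E: not dominated.
F: dominated by B (volatility 12.7≤16.8, fees 91≤91, max drawdown 6≤24).
G: not dominated (best fees).
H: not dominated.
I: dominated by G (volatility 14.4≤18.9, fees 20≤76, max drawdown 34≤35).
J: not dominated.
K: dominated by E (volatility 25.9≤26.7, fees 27≤46, max drawdown 26≤36).
Pareto-optimal: B, C, D, E, G, H, J → 7.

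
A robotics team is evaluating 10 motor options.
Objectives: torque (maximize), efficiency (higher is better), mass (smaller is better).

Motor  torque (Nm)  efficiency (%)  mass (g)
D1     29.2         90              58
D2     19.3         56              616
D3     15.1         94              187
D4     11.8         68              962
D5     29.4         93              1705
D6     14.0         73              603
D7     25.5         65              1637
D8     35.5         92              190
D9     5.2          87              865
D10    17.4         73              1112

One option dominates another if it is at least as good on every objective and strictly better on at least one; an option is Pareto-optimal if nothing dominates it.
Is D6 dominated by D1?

D1 vs D6: torque 29.2≥14.0, efficiency 90≥73, mass 58≤603 — D1 is at least as good on every objective with at least one strict improvement.

Yes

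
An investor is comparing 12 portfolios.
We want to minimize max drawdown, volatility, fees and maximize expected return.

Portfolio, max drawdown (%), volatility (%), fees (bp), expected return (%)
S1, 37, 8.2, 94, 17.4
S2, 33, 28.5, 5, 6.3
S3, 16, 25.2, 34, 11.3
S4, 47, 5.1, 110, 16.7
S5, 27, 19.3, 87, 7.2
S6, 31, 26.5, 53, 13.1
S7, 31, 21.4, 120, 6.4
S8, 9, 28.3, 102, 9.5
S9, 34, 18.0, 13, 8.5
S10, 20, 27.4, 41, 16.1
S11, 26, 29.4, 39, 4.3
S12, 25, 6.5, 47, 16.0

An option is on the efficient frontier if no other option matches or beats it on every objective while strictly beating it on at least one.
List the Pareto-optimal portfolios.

S1, S2, S3, S4, S8, S9, S10, S12

S1: not dominated (best expected return).
S2: not dominated (best fees).
S3: not dominated.
S4: not dominated (best volatility).
S5: dominated by S12 (max drawdown 25≤27, volatility 6.5≤19.3, fees 47≤87, expected return 16.0≥7.2).
S6: dominated by S12 (max drawdown 25≤31, volatility 6.5≤26.5, fees 47≤53, expected return 16.0≥13.1).
S7: dominated by S5 (max drawdown 27≤31, volatility 19.3≤21.4, fees 87≤120, expected return 7.2≥6.4).
S8: not dominated (best max drawdown).
S9: not dominated.
S10: not dominated.
S11: dominated by S3 (max drawdown 16≤26, volatility 25.2≤29.4, fees 34≤39, expected return 11.3≥4.3).
S12: not dominated.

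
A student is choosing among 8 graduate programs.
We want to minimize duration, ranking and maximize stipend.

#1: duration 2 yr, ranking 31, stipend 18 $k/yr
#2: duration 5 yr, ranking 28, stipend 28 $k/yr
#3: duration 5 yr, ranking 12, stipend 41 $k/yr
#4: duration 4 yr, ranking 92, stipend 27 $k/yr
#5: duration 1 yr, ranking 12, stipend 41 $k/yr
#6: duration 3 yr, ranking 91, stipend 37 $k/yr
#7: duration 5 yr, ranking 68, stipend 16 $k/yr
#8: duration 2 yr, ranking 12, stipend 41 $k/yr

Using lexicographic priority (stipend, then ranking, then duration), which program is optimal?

#5

First maximize stipend: best is 41, kept {#3, #5, #8}.
Then minimize ranking: best is 12, kept {#3, #5, #8}.
Then minimize duration: best is 1, kept {#5}.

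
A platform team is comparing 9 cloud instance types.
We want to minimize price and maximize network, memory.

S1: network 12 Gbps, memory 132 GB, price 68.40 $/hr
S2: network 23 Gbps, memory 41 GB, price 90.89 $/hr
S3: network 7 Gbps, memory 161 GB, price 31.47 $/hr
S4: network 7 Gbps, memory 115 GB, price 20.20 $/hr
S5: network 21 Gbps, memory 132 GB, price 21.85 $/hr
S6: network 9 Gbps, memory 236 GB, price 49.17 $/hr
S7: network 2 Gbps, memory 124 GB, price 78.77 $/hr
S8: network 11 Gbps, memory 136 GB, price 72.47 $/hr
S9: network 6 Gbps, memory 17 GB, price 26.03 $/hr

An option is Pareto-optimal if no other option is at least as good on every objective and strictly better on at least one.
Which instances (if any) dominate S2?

S1: worse on network (12 vs 23).
S3: worse on network (7 vs 23).
S4: worse on network (7 vs 23).
S5: worse on network (21 vs 23).
S6: worse on network (9 vs 23).
S7: worse on network (2 vs 23).
S8: worse on network (11 vs 23).
S9: worse on network (6 vs 23).
No option dominates S2.

none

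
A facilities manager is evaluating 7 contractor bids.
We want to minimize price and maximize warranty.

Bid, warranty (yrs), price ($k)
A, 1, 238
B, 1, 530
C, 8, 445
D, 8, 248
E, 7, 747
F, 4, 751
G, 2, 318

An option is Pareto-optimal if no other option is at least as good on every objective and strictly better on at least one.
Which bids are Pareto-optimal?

A: not dominated (best price).
B: dominated by A (warranty 1≥1, price 238≤530).
C: dominated by D (warranty 8≥8, price 248≤445).
D: not dominated.
E: dominated by C (warranty 8≥7, price 445≤747).
F: dominated by C (warranty 8≥4, price 445≤751).
G: dominated by D (warranty 8≥2, price 248≤318).

A, D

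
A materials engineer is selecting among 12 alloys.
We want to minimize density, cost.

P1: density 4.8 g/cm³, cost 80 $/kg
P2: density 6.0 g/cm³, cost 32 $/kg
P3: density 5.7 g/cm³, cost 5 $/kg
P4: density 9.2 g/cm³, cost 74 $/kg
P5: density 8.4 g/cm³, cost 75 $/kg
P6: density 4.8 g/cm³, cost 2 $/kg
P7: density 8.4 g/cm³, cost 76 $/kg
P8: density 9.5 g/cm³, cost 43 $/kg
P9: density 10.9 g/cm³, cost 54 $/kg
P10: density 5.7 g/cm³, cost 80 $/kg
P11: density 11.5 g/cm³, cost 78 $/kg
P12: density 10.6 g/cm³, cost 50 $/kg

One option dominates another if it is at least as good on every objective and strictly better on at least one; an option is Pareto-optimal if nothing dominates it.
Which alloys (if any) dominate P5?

P2, P3, P6

P2: density 6.0≤8.4, cost 32≤75 — dominates P5.
P3: density 5.7≤8.4, cost 5≤75 — dominates P5.
P6: density 4.8≤8.4, cost 2≤75 — dominates P5.
Others (P1, P4, P7, P8, P9, P10, P11, P12) are each worse than P5 on at least one objective.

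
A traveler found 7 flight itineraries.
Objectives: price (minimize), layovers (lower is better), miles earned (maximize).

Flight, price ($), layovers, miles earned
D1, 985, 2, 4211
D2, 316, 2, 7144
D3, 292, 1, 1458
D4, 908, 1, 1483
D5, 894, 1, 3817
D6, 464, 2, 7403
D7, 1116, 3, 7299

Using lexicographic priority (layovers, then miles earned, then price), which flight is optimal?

D5

First minimize layovers: best is 1, kept {D3, D4, D5}.
Then maximize miles earned: best is 3817, kept {D5}.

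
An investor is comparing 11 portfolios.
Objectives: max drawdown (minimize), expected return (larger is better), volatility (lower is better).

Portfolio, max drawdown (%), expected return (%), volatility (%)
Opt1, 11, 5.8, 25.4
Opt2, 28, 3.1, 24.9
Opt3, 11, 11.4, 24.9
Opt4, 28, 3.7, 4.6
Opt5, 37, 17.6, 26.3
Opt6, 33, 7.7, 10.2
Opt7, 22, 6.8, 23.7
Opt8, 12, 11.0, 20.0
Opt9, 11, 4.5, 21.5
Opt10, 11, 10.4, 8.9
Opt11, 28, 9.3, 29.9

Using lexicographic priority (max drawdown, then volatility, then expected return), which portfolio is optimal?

First minimize max drawdown: best is 11, kept {Opt1, Opt3, Opt9, Opt10}.
Then minimize volatility: best is 8.9, kept {Opt10}.

Opt10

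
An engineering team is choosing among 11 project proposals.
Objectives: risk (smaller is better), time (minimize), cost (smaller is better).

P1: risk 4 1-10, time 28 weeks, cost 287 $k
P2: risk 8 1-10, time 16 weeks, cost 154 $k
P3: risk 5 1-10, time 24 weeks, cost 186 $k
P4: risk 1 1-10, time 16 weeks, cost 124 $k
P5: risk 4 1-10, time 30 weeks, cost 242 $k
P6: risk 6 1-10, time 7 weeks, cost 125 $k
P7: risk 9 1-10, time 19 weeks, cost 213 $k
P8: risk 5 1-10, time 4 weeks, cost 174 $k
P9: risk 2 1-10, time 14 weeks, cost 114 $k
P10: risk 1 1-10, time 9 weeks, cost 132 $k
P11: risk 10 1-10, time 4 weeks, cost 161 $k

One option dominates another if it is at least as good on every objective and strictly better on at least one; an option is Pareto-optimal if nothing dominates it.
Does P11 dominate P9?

P11 vs P9: P11 is worse on risk (10 vs 2), so it does not dominate P9.

No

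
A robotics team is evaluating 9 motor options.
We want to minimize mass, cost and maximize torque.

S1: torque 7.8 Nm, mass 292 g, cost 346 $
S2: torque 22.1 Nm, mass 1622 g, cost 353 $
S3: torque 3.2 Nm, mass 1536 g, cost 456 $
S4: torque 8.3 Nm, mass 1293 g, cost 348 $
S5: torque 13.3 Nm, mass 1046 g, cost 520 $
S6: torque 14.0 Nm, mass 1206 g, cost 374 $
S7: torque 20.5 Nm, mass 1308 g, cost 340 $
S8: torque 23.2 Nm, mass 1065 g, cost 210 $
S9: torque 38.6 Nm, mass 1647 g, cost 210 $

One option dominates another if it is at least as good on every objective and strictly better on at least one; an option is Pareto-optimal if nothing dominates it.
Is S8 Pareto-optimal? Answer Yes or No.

S1: worse on torque (7.8 vs 23.2).
S2: worse on torque (22.1 vs 23.2).
S3: worse on torque (3.2 vs 23.2).
S4: worse on torque (8.3 vs 23.2).
S5: worse on torque (13.3 vs 23.2).
S6: worse on torque (14.0 vs 23.2).
S7: worse on torque (20.5 vs 23.2).
S9: worse on mass (1647 vs 1065).
No option is at least as good as S8 on every objective and strictly better on one.

Yes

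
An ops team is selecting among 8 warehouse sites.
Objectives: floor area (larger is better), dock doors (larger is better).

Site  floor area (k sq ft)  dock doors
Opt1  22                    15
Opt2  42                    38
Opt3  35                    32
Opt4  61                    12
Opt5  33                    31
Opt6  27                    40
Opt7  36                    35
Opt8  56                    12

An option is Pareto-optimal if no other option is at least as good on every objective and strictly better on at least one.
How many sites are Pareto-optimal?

Opt1: dominated by Opt2 (floor area 42≥22, dock doors 38≥15).
Opt2: not dominated.
Opt3: dominated by Opt2 (floor area 42≥35, dock doors 38≥32).
Opt4: not dominated (best floor area).
Opt5: dominated by Opt2 (floor area 42≥33, dock doors 38≥31).
Opt6: not dominated (best dock doors).
Opt7: dominated by Opt2 (floor area 42≥36, dock doors 38≥35).
Opt8: dominated by Opt4 (floor area 61≥56, dock doors 12≥12).
Pareto-optimal: Opt2, Opt4, Opt6 → 3.

3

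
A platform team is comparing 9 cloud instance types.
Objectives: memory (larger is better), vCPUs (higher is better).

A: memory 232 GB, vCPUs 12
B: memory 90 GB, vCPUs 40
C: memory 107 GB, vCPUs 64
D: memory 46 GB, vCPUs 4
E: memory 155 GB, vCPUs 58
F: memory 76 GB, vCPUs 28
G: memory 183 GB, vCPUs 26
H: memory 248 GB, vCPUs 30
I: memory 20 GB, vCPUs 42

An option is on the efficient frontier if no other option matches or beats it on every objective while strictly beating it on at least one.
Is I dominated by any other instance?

C vs I: memory 107≥20, vCPUs 64≥42 — C is at least as good on every objective and strictly better on at least one, so C dominates I.

Yes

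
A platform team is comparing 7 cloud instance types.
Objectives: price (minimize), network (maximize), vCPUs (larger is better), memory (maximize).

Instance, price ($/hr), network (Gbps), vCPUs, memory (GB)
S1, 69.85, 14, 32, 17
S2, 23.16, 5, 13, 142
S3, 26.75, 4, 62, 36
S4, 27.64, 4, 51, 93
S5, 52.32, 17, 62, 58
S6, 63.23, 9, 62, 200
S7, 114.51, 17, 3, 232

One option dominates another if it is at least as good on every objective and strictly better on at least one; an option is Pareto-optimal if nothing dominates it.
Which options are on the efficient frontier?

S2, S3, S4, S5, S6, S7

S1: dominated by S5 (price 52.32≤69.85, network 17≥14, vCPUs 62≥32, memory 58≥17).
S2: not dominated (best price).
S3: not dominated.
S4: not dominated.
S5: not dominated.
S6: not dominated.
S7: not dominated (best memory).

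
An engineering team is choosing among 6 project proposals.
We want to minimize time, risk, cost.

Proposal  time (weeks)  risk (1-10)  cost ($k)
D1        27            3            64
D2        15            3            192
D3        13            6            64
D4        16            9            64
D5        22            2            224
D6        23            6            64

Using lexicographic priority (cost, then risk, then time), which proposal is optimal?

First minimize cost: best is 64, kept {D1, D3, D4, D6}.
Then minimize risk: best is 3, kept {D1}.

D1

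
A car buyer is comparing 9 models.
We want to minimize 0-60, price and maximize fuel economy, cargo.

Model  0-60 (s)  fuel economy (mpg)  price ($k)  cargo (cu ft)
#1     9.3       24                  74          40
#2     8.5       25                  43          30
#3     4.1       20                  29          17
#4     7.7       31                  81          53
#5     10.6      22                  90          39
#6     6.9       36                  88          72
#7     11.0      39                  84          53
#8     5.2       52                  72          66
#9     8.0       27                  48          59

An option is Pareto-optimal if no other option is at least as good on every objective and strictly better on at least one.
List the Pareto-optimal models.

#1: dominated by #8 (0-60 5.2≤9.3, fuel economy 52≥24, price 72≤74, cargo 66≥40).
#2: not dominated.
#3: not dominated (best 0-60).
#4: dominated by #8 (0-60 5.2≤7.7, fuel economy 52≥31, price 72≤81, cargo 66≥53).
#5: dominated by #1 (0-60 9.3≤10.6, fuel economy 24≥22, price 74≤90, cargo 40≥39).
#6: not dominated (best cargo).
#7: dominated by #8 (0-60 5.2≤11.0, fuel economy 52≥39, price 72≤84, cargo 66≥53).
#8: not dominated (best fuel economy).
#9: not dominated.

#2, #3, #6, #8, #9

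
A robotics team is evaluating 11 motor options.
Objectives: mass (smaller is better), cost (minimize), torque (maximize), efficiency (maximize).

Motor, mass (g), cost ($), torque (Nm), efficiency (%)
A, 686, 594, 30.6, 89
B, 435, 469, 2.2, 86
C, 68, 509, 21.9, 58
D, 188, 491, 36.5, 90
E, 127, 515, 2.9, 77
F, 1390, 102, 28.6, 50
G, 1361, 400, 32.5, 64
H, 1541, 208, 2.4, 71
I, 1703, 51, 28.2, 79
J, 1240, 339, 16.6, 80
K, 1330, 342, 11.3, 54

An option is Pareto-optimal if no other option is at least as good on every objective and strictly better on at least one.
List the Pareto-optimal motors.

B, C, D, E, F, G, H, I, J

A: dominated by D (mass 188≤686, cost 491≤594, torque 36.5≥30.6, efficiency 90≥89).
B: not dominated.
C: not dominated (best mass).
D: not dominated (best torque).
E: not dominated.
F: not dominated.
G: not dominated.
H: not dominated.
I: not dominated (best cost).
J: not dominated.
K: dominated by J (mass 1240≤1330, cost 339≤342, torque 16.6≥11.3, efficiency 80≥54).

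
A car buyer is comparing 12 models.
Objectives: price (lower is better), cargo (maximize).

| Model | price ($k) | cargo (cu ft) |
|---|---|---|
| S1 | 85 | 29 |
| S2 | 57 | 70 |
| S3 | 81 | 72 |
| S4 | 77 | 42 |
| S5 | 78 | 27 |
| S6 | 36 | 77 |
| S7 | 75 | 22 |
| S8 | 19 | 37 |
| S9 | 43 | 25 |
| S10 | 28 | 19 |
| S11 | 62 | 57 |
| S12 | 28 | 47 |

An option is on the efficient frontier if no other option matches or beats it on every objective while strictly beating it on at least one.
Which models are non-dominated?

S1: dominated by S2 (price 57≤85, cargo 70≥29).
S2: dominated by S6 (price 36≤57, cargo 77≥70).
S3: dominated by S6 (price 36≤81, cargo 77≥72).
S4: dominated by S2 (price 57≤77, cargo 70≥42).
S5: dominated by S2 (price 57≤78, cargo 70≥27).
S6: not dominated (best cargo).
S7: dominated by S2 (price 57≤75, cargo 70≥22).
S8: not dominated (best price).
S9: dominated by S6 (price 36≤43, cargo 77≥25).
S10: dominated by S8 (price 19≤28, cargo 37≥19).
S11: dominated by S2 (price 57≤62, cargo 70≥57).
S12: not dominated.

S6, S8, S12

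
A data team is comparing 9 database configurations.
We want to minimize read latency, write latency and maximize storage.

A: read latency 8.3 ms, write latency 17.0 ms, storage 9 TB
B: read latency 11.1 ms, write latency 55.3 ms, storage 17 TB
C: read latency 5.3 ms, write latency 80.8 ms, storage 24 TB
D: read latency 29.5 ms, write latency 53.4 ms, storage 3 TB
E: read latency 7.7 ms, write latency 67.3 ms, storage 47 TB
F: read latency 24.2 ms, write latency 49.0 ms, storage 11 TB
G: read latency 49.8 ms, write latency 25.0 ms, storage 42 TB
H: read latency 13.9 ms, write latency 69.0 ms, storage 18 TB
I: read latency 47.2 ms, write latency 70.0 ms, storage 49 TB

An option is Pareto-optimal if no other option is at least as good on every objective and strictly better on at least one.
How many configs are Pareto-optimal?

A: not dominated (best write latency).
B: not dominated.
C: not dominated (best read latency).
D: dominated by A (read latency 8.3≤29.5, write latency 17.0≤53.4, storage 9≥3).
E: not dominated.
F: not dominated.
G: not dominated.
H: dominated by E (read latency 7.7≤13.9, write latency 67.3≤69.0, storage 47≥18).
I: not dominated (best storage).
Pareto-optimal: A, B, C, E, F, G, I → 7.

7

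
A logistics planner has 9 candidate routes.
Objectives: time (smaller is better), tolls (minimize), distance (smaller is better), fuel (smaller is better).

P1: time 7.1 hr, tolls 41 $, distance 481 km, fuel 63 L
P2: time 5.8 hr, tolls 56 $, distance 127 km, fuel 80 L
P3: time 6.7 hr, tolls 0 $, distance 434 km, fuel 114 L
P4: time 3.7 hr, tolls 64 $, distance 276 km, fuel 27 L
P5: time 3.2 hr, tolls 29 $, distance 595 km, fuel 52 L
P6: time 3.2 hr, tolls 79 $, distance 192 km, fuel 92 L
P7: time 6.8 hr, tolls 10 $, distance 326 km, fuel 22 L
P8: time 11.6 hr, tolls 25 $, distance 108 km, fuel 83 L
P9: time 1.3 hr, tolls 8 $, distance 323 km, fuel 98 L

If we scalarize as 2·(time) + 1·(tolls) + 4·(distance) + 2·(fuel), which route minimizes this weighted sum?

P8

P1: 2·7.1 + 1·41 + 4·481 + 2·63 = 2105.2
P2: 2·5.8 + 1·56 + 4·127 + 2·80 = 735.6
P3: 2·6.7 + 1·0 + 4·434 + 2·114 = 1977.4
P4: 2·3.7 + 1·64 + 4·276 + 2·27 = 1229.4
P5: 2·3.2 + 1·29 + 4·595 + 2·52 = 2519.4
P6: 2·3.2 + 1·79 + 4·192 + 2·92 = 1037.4
P7: 2·6.8 + 1·10 + 4·326 + 2·22 = 1371.6
P8: 2·11.6 + 1·25 + 4·108 + 2·83 = 646.2
P9: 2·1.3 + 1·8 + 4·323 + 2·98 = 1498.6
Lowest: P8 at 646.2.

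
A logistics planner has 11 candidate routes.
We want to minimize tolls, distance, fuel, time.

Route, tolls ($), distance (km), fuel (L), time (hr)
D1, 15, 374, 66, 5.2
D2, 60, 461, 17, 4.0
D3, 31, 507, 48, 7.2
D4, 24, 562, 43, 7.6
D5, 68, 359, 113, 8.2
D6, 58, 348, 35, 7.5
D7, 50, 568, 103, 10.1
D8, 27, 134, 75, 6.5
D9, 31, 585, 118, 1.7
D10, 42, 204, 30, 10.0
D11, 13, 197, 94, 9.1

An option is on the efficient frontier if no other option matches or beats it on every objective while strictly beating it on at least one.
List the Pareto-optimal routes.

D1, D2, D3, D4, D6, D8, D9, D10, D11

D1: not dominated.
D2: not dominated (best fuel).
D3: not dominated.
D4: not dominated.
D5: dominated by D6 (tolls 58≤68, distance 348≤359, fuel 35≤113, time 7.5≤8.2).
D6: not dominated.
D7: dominated by D1 (tolls 15≤50, distance 374≤568, fuel 66≤103, time 5.2≤10.1).
D8: not dominated (best distance).
D9: not dominated (best time).
D10: not dominated.
D11: not dominated (best tolls).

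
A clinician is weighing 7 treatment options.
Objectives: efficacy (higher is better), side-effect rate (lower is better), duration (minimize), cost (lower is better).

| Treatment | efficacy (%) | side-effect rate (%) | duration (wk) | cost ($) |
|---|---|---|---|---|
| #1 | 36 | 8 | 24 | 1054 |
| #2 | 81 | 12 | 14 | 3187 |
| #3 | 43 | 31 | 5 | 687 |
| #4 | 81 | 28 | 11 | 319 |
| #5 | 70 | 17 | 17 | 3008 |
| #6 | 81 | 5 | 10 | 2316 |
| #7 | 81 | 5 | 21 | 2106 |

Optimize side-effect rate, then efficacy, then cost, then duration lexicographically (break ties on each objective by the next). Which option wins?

First minimize side-effect rate: best is 5, kept {#6, #7}.
Then maximize efficacy: best is 81, kept {#6, #7}.
Then minimize cost: best is 2106, kept {#7}.

#7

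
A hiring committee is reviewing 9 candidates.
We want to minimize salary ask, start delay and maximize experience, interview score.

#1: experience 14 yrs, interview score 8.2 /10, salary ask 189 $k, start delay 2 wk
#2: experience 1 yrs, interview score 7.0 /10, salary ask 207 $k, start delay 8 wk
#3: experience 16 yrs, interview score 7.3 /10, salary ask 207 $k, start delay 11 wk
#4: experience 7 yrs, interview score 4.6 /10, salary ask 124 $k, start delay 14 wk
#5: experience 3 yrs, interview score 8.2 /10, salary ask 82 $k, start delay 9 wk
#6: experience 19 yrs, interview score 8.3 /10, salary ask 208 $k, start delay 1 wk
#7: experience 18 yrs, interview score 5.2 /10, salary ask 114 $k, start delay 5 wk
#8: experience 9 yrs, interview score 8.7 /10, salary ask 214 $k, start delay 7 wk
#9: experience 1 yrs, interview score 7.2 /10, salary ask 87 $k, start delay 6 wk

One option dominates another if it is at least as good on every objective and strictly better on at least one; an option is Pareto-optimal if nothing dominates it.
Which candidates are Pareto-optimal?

#1, #3, #5, #6, #7, #8, #9

#1: not dominated.
#2: dominated by #1 (experience 14≥1, interview score 8.2≥7.0, salary ask 189≤207, start delay 2≤8).
#3: not dominated.
#4: dominated by #7 (experience 18≥7, interview score 5.2≥4.6, salary ask 114≤124, start delay 5≤14).
#5: not dominated (best salary ask).
#6: not dominated (best experience).
#7: not dominated.
#8: not dominated (best interview score).
#9: not dominated.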